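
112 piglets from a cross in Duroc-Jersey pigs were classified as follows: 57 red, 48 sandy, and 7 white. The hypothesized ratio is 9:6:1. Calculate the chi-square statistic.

1.429

Under the 9:6:1 hypothesis (Σ ratio = 16, N = 112):
  red: 112 × 9/16 = 63
  sandy: 112 × 6/16 = 42
  white: 112 × 1/16 = 7
χ² = Σ (O − E)² / E
  red: (57 − 63)² / 63 = 0.5714
  sandy: (48 − 42)² / 42 = 0.8571
  white: (7 − 7)² / 7 = 0.0000
χ² = 0.5714 + 0.8571 + 0.0000 = 1.4285 ≈ 1.429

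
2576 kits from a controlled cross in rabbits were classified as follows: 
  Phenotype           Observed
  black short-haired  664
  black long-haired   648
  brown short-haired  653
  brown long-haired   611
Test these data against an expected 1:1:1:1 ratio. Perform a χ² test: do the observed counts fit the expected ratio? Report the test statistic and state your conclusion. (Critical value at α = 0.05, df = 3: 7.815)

Under the 1:1:1:1 hypothesis (Σ ratio = 4, N = 2576):
  black short-haired: 2576 × 1/4 = 644
  black long-haired: 2576 × 1/4 = 644
  brown short-haired: 2576 × 1/4 = 644
  brown long-haired: 2576 × 1/4 = 644
χ² = Σ (O − E)² / E
  black short-haired: (664 − 644)² / 644 = 0.6211
  black long-haired: (648 − 644)² / 644 = 0.0248
  brown short-haired: (653 − 644)² / 644 = 0.1258
  brown long-haired: (611 − 644)² / 644 = 1.6910
χ² = 0.6211 + 0.0248 + 0.1258 + 1.6910 = 2.4627 ≈ 2.463
Degrees of freedom = 4 − 1 = 3; critical value at α = 0.05 is 7.815.
Since 2.463 < 7.815, we fail to reject the null hypothesis — the data are consistent with the 1:1:1:1 ratio.

2.463; consistent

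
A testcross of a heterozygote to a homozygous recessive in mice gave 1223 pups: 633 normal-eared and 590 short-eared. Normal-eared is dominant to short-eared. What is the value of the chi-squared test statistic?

1.512

A testcross of a heterozygote (Aa × aa) gives a 1:1 phenotypic ratio.
The 1:1 ratio has 2 parts, so with N = 1223 the expected counts are:
  normal-eared: 1223 × 1/2 = 611.5
  short-eared: 1223 × 1/2 = 611.5
χ² = Σ (O − E)² / E
  normal-eared: (633 − 611.5)² / 611.5 = 0.7559
  short-eared: (590 − 611.5)² / 611.5 = 0.7559
χ² = 0.7559 + 0.7559 = 1.5118 ≈ 1.512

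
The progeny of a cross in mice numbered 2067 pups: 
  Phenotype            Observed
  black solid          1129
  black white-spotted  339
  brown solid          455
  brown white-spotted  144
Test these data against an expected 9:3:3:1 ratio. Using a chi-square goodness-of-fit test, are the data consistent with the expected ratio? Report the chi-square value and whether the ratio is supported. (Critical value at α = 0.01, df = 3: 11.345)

20.494; not consistent

Under the 9:3:3:1 hypothesis (Σ ratio = 16, N = 2067):
  black solid: 2067 × 9/16 = 1162.6875
  black white-spotted: 2067 × 3/16 = 387.5625
  brown solid: 2067 × 3/16 = 387.5625
  brown white-spotted: 2067 × 1/16 = 129.1875
χ² = Σ (O − E)² / E
  black solid: (1129 − 1162.6875)² / 1162.6875 = 0.9761
  black white-spotted: (339 − 387.5625)² / 387.5625 = 6.0850
  brown solid: (455 − 387.5625)² / 387.5625 = 11.7344
  brown white-spotted: (144 − 129.1875)² / 129.1875 = 1.6984
χ² = 0.9761 + 6.0850 + 11.7344 + 1.6984 = 20.4939 ≈ 20.494
Degrees of freedom = 4 − 1 = 3; critical value at α = 0.01 is 11.345.
Since 20.494 > 11.345, we reject the null hypothesis — the data do not fit the 9:3:3:1 ratio.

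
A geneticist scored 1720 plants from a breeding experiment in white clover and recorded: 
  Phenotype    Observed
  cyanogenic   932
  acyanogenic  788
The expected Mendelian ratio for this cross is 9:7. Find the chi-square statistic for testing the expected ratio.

The 9:7 ratio has 16 parts, so with N = 1720 the expected counts are:
  cyanogenic: 1720 × 9/16 = 967.5
  acyanogenic: 1720 × 7/16 = 752.5
χ² = Σ (O − E)² / E
  cyanogenic: (932 − 967.5)² / 967.5 = 1.3026
  acyanogenic: (788 − 752.5)² / 752.5 = 1.6748
χ² = 1.3026 + 1.6748 = 2.9774 ≈ 2.977

2.977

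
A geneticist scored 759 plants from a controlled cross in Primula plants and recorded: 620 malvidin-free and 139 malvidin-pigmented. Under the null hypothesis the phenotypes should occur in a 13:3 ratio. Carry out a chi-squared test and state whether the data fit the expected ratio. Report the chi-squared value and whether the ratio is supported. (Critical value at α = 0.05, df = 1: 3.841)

0.095; consistent

Under the 13:3 hypothesis (Σ ratio = 16, N = 759):
  malvidin-free: 759 × 13/16 = 616.6875
  malvidin-pigmented: 759 × 3/16 = 142.3125
χ² = Σ (O − E)² / E
  malvidin-free: (620 − 616.6875)² / 616.6875 = 0.0178
  malvidin-pigmented: (139 − 142.3125)² / 142.3125 = 0.0771
χ² = 0.0178 + 0.0771 = 0.0949 ≈ 0.095
Degrees of freedom = 2 − 1 = 1; critical value at α = 0.05 is 3.841.
Since 0.095 < 3.841, we fail to reject the null hypothesis — the data are consistent with the 13:3 ratio.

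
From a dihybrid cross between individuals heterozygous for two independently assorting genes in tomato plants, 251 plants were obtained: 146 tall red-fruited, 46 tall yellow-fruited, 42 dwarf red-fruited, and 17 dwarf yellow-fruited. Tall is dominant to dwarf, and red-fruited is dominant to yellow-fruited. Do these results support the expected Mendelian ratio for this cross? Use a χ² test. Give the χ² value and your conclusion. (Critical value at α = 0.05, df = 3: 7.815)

A dihybrid F₂ with independent assortment and complete dominance at both loci gives a 9:3:3:1 phenotypic ratio.
The 9:3:3:1 ratio has 16 parts, so with N = 251 the expected counts are:
  tall red-fruited: 251 × 9/16 = 141.1875
  tall yellow-fruited: 251 × 3/16 = 47.0625
  dwarf red-fruited: 251 × 3/16 = 47.0625
  dwarf yellow-fruited: 251 × 1/16 = 15.6875
χ² = Σ (O − E)² / E
  tall red-fruited: (146 − 141.1875)² / 141.1875 = 0.1640
  tall yellow-fruited: (46 − 47.0625)² / 47.0625 = 0.0240
  dwarf red-fruited: (42 − 47.0625)² / 47.0625 = 0.5446
  dwarf yellow-fruited: (17 − 15.6875)² / 15.6875 = 0.1098
χ² = 0.1640 + 0.0240 + 0.5446 + 0.1098 = 0.8424 ≈ 0.842
Degrees of freedom = 4 − 1 = 3; critical value at α = 0.05 is 7.815.
Since 0.842 < 7.815, we fail to reject the null hypothesis — the data are consistent with the 9:3:3:1 ratio.

0.842; consistent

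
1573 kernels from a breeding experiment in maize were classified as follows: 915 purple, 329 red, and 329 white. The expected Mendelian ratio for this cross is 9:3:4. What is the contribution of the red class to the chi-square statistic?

Expected counts for N = 1573 under a 9:3:4 ratio (total parts = 16):
  purple: 1573 × 9/16 = 884.8125
  red: 1573 × 3/16 = 294.9375
  white: 1573 × 4/16 = 393.25
Contribution of red: (329 − 294.9375)² / 294.9375 = 3.9339

3.934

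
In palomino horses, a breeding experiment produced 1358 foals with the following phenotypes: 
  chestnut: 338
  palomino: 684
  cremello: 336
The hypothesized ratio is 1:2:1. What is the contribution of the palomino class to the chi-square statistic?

0.037

Expected counts for N = 1358 under a 1:2:1 ratio (total parts = 4):
  chestnut: 1358 × 1/4 = 339.5
  palomino: 1358 × 2/4 = 679
  cremello: 1358 × 1/4 = 339.5
Contribution of palomino: (684 − 679)² / 679 = 0.0368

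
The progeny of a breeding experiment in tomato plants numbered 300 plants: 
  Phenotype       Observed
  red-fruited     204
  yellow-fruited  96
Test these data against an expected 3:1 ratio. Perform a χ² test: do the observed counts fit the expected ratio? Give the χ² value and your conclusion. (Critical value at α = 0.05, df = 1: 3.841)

7.840; not consistent

Under the 3:1 hypothesis (Σ ratio = 4, N = 300):
  red-fruited: 300 × 3/4 = 225
  yellow-fruited: 300 × 1/4 = 75
χ² = Σ (O − E)² / E
  red-fruited: (204 − 225)² / 225 = 1.9600
  yellow-fruited: (96 − 75)² / 75 = 5.8800
χ² = 1.9600 + 5.8800 = 7.840
Degrees of freedom = 2 − 1 = 1; critical value at α = 0.05 is 3.841.
Since 7.840 > 3.841, we reject the null hypothesis — the data do not fit the 3:1 ratio.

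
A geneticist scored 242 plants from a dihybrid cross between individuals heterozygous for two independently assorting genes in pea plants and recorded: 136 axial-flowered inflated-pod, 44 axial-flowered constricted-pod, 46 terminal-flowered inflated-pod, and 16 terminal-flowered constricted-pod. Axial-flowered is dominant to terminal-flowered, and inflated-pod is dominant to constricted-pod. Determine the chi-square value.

0.101

A dihybrid F₂ with independent assortment and complete dominance at both loci gives a 9:3:3:1 phenotypic ratio.
Expected counts for N = 242 under a 9:3:3:1 ratio (total parts = 16):
  axial-flowered inflated-pod: 242 × 9/16 = 136.125
  axial-flowered constricted-pod: 242 × 3/16 = 45.375
  terminal-flowered inflated-pod: 242 × 3/16 = 45.375
  terminal-flowered constricted-pod: 242 × 1/16 = 15.125
χ² = Σ (O − E)² / E
  axial-flowered inflated-pod: (136 − 136.125)² / 136.125 = 0.0001
  axial-flowered constricted-pod: (44 − 45.375)² / 45.375 = 0.0417
  terminal-flowered inflated-pod: (46 − 45.375)² / 45.375 = 0.0086
  terminal-flowered constricted-pod: (16 − 15.125)² / 15.125 = 0.0506
χ² = 0.0001 + 0.0417 + 0.0086 + 0.0506 = 0.101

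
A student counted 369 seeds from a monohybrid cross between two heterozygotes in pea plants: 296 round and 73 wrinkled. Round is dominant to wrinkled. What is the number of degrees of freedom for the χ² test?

For a monohybrid cross between heterozygotes with complete dominance, the expected phenotypic ratio is 3:1.
A goodness-of-fit test with 2 phenotype classes has df = 2 − 1 = 1.

1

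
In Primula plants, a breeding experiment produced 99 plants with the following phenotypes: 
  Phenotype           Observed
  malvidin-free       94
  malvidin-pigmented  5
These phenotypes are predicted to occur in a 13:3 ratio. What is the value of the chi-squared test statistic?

The 13:3 ratio has 16 parts, so with N = 99 the expected counts are:
  malvidin-free: 99 × 13/16 = 80.4375
  malvidin-pigmented: 99 × 3/16 = 18.5625
χ² = Σ (O − E)² / E
  malvidin-free: (94 − 80.4375)² / 80.4375 = 2.2868
  malvidin-pigmented: (5 − 18.5625)² / 18.5625 = 9.9093
χ² = 2.2868 + 9.9093 = 12.1961 ≈ 12.196

12.196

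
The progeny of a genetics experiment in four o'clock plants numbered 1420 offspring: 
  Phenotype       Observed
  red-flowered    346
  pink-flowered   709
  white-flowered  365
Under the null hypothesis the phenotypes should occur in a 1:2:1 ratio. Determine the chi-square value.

0.511

Total ratio parts = 4. Expected numbers out of 1420:
  red-flowered: 1420 × 1/4 = 355
  pink-flowered: 1420 × 2/4 = 710
  white-flowered: 1420 × 1/4 = 355
χ² = Σ (O − E)² / E
  red-flowered: (346 − 355)² / 355 = 0.2282
  pink-flowered: (709 − 710)² / 710 = 0.0014
  white-flowered: (365 − 355)² / 355 = 0.2817
χ² = 0.2282 + 0.0014 + 0.2817 = 0.5113 ≈ 0.511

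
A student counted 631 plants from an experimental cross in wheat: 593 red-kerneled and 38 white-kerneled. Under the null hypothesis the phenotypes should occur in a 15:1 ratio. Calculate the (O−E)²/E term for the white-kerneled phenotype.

0.052

The 15:1 ratio has 16 parts, so with N = 631 the expected counts are:
  red-kerneled: 631 × 15/16 = 591.5625
  white-kerneled: 631 × 1/16 = 39.4375
Contribution of white-kerneled: (38 − 39.4375)² / 39.4375 = 0.0524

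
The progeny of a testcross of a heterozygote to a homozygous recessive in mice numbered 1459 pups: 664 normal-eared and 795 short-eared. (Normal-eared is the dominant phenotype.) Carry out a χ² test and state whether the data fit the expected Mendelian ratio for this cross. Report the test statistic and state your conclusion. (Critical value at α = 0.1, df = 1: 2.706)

A testcross of a heterozygote (Aa × aa) gives a 1:1 phenotypic ratio.
Under the 1:1 hypothesis (Σ ratio = 2, N = 1459):
  normal-eared: 1459 × 1/2 = 729.5
  short-eared: 1459 × 1/2 = 729.5
χ² = Σ (O − E)² / E
  normal-eared: (664 − 729.5)² / 729.5 = 5.8811
  short-eared: (795 − 729.5)² / 729.5 = 5.8811
χ² = 5.8811 + 5.8811 = 11.7622 ≈ 11.762
Degrees of freedom = 2 − 1 = 1; critical value at α = 0.1 is 2.706.
Since 11.762 > 2.706, we reject the null hypothesis — the data do not fit the 1:1 ratio.

11.762; not consistent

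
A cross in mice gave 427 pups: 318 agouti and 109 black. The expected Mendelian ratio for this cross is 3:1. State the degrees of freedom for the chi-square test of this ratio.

A goodness-of-fit test with 2 phenotype classes has df = 2 − 1 = 1.

1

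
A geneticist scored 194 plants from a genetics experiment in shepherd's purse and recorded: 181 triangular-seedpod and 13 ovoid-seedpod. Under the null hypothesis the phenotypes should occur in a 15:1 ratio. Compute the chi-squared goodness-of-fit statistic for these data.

0.067

The 15:1 ratio has 16 parts, so with N = 194 the expected counts are:
  triangular-seedpod: 194 × 15/16 = 181.875
  ovoid-seedpod: 194 × 1/16 = 12.125
χ² = Σ (O − E)² / E
  triangular-seedpod: (181 − 181.875)² / 181.875 = 0.0042
  ovoid-seedpod: (13 − 12.125)² / 12.125 = 0.0631
χ² = 0.0042 + 0.0631 = 0.0673 ≈ 0.067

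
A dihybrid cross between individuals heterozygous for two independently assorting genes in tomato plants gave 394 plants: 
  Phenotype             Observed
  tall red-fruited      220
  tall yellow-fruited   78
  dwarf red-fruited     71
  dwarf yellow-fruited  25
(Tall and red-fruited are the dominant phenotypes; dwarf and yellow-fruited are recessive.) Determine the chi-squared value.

A dihybrid F₂ with independent assortment and complete dominance at both loci gives a 9:3:3:1 phenotypic ratio.
Total ratio parts = 16. Expected numbers out of 394:
  tall red-fruited: 394 × 9/16 = 221.625
  tall yellow-fruited: 394 × 3/16 = 73.875
  dwarf red-fruited: 394 × 3/16 = 73.875
  dwarf yellow-fruited: 394 × 1/16 = 24.625
χ² = Σ (O − E)² / E
  tall red-fruited: (220 − 221.625)² / 221.625 = 0.0119
  tall yellow-fruited: (78 − 73.875)² / 73.875 = 0.2303
  dwarf red-fruited: (71 − 73.875)² / 73.875 = 0.1119
  dwarf yellow-fruited: (25 − 24.625)² / 24.625 = 0.0057
χ² = 0.0119 + 0.2303 + 0.1119 + 0.0057 = 0.3598 ≈ 0.360

0.360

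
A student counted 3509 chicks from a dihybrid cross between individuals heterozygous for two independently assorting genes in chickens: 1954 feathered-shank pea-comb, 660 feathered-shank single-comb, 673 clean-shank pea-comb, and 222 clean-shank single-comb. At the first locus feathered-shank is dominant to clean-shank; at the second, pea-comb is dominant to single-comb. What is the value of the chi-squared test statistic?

A dihybrid F₂ with independent assortment and complete dominance at both loci gives a 9:3:3:1 phenotypic ratio.
Under the 9:3:3:1 hypothesis (Σ ratio = 16, N = 3509):
  feathered-shank pea-comb: 3509 × 9/16 = 1973.8125
  feathered-shank single-comb: 3509 × 3/16 = 657.9375
  clean-shank pea-comb: 3509 × 3/16 = 657.9375
  clean-shank single-comb: 3509 × 1/16 = 219.3125
χ² = Σ (O − E)² / E
  feathered-shank pea-comb: (1954 − 1973.8125)² / 1973.8125 = 0.1989
  feathered-shank single-comb: (660 − 657.9375)² / 657.9375 = 0.0065
  clean-shank pea-comb: (673 − 657.9375)² / 657.9375 = 0.3448
  clean-shank single-comb: (222 − 219.3125)² / 219.3125 = 0.0329
χ² = 0.1989 + 0.0065 + 0.3448 + 0.0329 = 0.5831 ≈ 0.583

0.583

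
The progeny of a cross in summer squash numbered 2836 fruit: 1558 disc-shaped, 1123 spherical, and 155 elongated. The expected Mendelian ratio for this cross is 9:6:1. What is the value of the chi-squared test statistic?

Under the 9:6:1 hypothesis (Σ ratio = 16, N = 2836):
  disc-shaped: 2836 × 9/16 = 1595.25
  spherical: 2836 × 6/16 = 1063.5
  elongated: 2836 × 1/16 = 177.25
χ² = Σ (O − E)² / E
  disc-shaped: (1558 − 1595.25)² / 1595.25 = 0.8698
  spherical: (1123 − 1063.5)² / 1063.5 = 3.3289
  elongated: (155 − 177.25)² / 177.25 = 2.7930
χ² = 0.8698 + 3.3289 + 2.7930 = 6.9917 ≈ 6.992

6.992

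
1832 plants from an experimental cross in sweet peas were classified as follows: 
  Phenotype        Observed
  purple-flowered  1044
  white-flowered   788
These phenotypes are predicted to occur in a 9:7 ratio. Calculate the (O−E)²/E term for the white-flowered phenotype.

The 9:7 ratio has 16 parts, so with N = 1832 the expected counts are:
  purple-flowered: 1832 × 9/16 = 1030.5
  white-flowered: 1832 × 7/16 = 801.5
Contribution of white-flowered: (788 − 801.5)² / 801.5 = 0.2274

0.227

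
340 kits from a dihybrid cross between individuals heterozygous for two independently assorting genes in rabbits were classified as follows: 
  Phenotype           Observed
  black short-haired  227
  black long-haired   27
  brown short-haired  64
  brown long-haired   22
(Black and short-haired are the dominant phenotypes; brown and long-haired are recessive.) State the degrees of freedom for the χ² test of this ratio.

3

A dihybrid F₂ with independent assortment and complete dominance at both loci gives a 9:3:3:1 phenotypic ratio.
A goodness-of-fit test with 4 phenotype classes has df = 4 − 1 = 3.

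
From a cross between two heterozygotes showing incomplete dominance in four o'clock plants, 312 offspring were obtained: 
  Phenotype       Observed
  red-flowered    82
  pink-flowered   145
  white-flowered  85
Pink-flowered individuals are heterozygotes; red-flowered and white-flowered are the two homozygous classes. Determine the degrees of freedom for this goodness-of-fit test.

2

With incomplete dominance, a heterozygote × heterozygote cross gives a 1:2:1 phenotypic ratio.
A goodness-of-fit test with 3 phenotype classes has df = 3 − 1 = 2.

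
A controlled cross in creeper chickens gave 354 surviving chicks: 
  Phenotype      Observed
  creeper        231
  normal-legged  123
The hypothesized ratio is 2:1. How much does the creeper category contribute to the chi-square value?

Under the 2:1 hypothesis (Σ ratio = 3, N = 354):
  creeper: 354 × 2/3 = 236
  normal-legged: 354 × 1/3 = 118
Contribution of creeper: (231 − 236)² / 236 = 0.1059

0.106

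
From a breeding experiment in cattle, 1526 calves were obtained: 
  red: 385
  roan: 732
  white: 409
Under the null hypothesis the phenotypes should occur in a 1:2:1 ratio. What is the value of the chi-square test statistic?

The 1:2:1 ratio has 4 parts, so with N = 1526 the expected counts are:
  red: 1526 × 1/4 = 381.5
  roan: 1526 × 2/4 = 763
  white: 1526 × 1/4 = 381.5
χ² = Σ (O − E)² / E
  red: (385 − 381.5)² / 381.5 = 0.0321
  roan: (732 − 763)² / 763 = 1.2595
  white: (409 − 381.5)² / 381.5 = 1.9823
χ² = 0.0321 + 1.2595 + 1.9823 = 3.2739 ≈ 3.274

3.274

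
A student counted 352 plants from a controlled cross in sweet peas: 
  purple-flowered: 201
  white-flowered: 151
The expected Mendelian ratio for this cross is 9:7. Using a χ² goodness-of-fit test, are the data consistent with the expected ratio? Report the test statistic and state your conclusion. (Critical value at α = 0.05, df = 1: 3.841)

0.104; consistent

Expected counts for N = 352 under a 9:7 ratio (total parts = 16):
  purple-flowered: 352 × 9/16 = 198
  white-flowered: 352 × 7/16 = 154
χ² = Σ (O − E)² / E
  purple-flowered: (201 − 198)² / 198 = 0.0455
  white-flowered: (151 − 154)² / 154 = 0.0584
χ² = 0.0455 + 0.0584 = 0.1039 ≈ 0.104
Degrees of freedom = 2 − 1 = 1; critical value at α = 0.05 is 3.841.
Since 0.104 < 3.841, we fail to reject the null hypothesis — the data are consistent with the 9:7 ratio.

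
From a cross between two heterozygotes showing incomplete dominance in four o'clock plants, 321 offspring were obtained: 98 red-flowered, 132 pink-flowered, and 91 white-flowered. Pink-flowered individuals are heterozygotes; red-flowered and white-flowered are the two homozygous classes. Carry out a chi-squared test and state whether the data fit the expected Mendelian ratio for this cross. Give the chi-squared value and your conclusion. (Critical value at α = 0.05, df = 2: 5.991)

With incomplete dominance, a heterozygote × heterozygote cross gives a 1:2:1 phenotypic ratio.
The 1:2:1 ratio has 4 parts, so with N = 321 the expected counts are:
  red-flowered: 321 × 1/4 = 80.25
  pink-flowered: 321 × 2/4 = 160.5
  white-flowered: 321 × 1/4 = 80.25
χ² = Σ (O − E)² / E
  red-flowered: (98 − 80.25)² / 80.25 = 3.9260
  pink-flowered: (132 − 160.5)² / 160.5 = 5.0607
  white-flowered: (91 − 80.25)² / 80.25 = 1.4400
χ² = 3.9260 + 5.0607 + 1.4400 = 10.4267 ≈ 10.427
Degrees of freedom = 3 − 1 = 2; critical value at α = 0.05 is 5.991.
Since 10.427 > 5.991, we reject the null hypothesis — the data do not fit the 1:2:1 ratio.

10.427; not consistent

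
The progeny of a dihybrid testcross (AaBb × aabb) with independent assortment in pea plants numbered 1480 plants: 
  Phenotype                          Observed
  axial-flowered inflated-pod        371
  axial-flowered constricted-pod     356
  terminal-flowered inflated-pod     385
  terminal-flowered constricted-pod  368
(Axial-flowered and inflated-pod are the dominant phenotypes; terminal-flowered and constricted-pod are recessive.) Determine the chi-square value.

A dihybrid testcross with independent assortment gives a 1:1:1:1 ratio.
Expected counts for N = 1480 under a 1:1:1:1 ratio (total parts = 4):
  axial-flowered inflated-pod: 1480 × 1/4 = 370
  axial-flowered constricted-pod: 1480 × 1/4 = 370
  terminal-flowered inflated-pod: 1480 × 1/4 = 370
  terminal-flowered constricted-pod: 1480 × 1/4 = 370
χ² = Σ (O − E)² / E
  axial-flowered inflated-pod: (371 − 370)² / 370 = 0.0027
  axial-flowered constricted-pod: (356 − 370)² / 370 = 0.5297
  terminal-flowered inflated-pod: (385 − 370)² / 370 = 0.6081
  terminal-flowered constricted-pod: (368 − 370)² / 370 = 0.0108
χ² = 0.0027 + 0.5297 + 0.6081 + 0.0108 = 1.1513 ≈ 1.151

1.151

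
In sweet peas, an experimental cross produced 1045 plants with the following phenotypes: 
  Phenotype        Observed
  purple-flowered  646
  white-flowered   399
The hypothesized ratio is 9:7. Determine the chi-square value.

13.166

The 9:7 ratio has 16 parts, so with N = 1045 the expected counts are:
  purple-flowered: 1045 × 9/16 = 587.8125
  white-flowered: 1045 × 7/16 = 457.1875
χ² = Σ (O − E)² / E
  purple-flowered: (646 − 587.8125)² / 587.8125 = 5.7600
  white-flowered: (399 − 457.1875)² / 457.1875 = 7.4057
χ² = 5.7600 + 7.4057 = 13.1657 ≈ 13.166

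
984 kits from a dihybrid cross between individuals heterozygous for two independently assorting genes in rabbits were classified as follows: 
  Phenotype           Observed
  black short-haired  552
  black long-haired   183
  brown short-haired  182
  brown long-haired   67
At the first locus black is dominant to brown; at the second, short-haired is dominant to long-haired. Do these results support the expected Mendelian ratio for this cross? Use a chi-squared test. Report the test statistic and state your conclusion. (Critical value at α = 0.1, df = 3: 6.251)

0.542; consistent

A dihybrid F₂ with independent assortment and complete dominance at both loci gives a 9:3:3:1 phenotypic ratio.
Expected counts for N = 984 under a 9:3:3:1 ratio (total parts = 16):
  black short-haired: 984 × 9/16 = 553.5
  black long-haired: 984 × 3/16 = 184.5
  brown short-haired: 984 × 3/16 = 184.5
  brown long-haired: 984 × 1/16 = 61.5
χ² = Σ (O − E)² / E
  black short-haired: (552 − 553.5)² / 553.5 = 0.0041
  black long-haired: (183 − 184.5)² / 184.5 = 0.0122
  brown short-haired: (182 − 184.5)² / 184.5 = 0.0339
  brown long-haired: (67 − 61.5)² / 61.5 = 0.4919
χ² = 0.0041 + 0.0122 + 0.0339 + 0.4919 = 0.5421 ≈ 0.542
Degrees of freedom = 4 − 1 = 3; critical value at α = 0.1 is 6.251.
Since 0.542 < 6.251, we fail to reject the null hypothesis — the data are consistent with the 9:3:3:1 ratio.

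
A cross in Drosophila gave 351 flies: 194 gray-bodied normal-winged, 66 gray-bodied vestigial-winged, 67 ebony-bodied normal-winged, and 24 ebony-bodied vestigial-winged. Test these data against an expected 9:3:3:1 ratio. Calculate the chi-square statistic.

0.276

Expected counts for N = 351 under a 9:3:3:1 ratio (total parts = 16):
  gray-bodied normal-winged: 351 × 9/16 = 197.4375
  gray-bodied vestigial-winged: 351 × 3/16 = 65.8125
  ebony-bodied normal-winged: 351 × 3/16 = 65.8125
  ebony-bodied vestigial-winged: 351 × 1/16 = 21.9375
χ² = Σ (O − E)² / E
  gray-bodied normal-winged: (194 − 197.4375)² / 197.4375 = 0.0598
  gray-bodied vestigial-winged: (66 − 65.8125)² / 65.8125 = 0.0005
  ebony-bodied normal-winged: (67 − 65.8125)² / 65.8125 = 0.0214
  ebony-bodied vestigial-winged: (24 − 21.9375)² / 21.9375 = 0.1939
χ² = 0.0598 + 0.0005 + 0.0214 + 0.1939 = 0.2756 ≈ 0.276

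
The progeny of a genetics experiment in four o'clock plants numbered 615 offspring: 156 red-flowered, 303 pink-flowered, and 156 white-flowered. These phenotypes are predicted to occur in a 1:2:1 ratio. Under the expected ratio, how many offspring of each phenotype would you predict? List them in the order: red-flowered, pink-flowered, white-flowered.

153.75, 307.5, 153.75

Expected counts for N = 615 under a 1:2:1 ratio (total parts = 4):
  red-flowered: 615 × 1/4 = 153.75
  pink-flowered: 615 × 2/4 = 307.5
  white-flowered: 615 × 1/4 = 153.75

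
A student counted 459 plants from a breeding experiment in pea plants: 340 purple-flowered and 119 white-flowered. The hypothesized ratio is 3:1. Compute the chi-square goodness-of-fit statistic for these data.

Expected counts for N = 459 under a 3:1 ratio (total parts = 4):
  purple-flowered: 459 × 3/4 = 344.25
  white-flowered: 459 × 1/4 = 114.75
χ² = Σ (O − E)² / E
  purple-flowered: (340 − 344.25)² / 344.25 = 0.0525
  white-flowered: (119 − 114.75)² / 114.75 = 0.1574
χ² = 0.0525 + 0.1574 = 0.2099 ≈ 0.210

0.210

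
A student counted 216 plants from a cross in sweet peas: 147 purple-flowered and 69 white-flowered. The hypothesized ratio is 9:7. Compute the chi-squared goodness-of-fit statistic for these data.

The 9:7 ratio has 16 parts, so with N = 216 the expected counts are:
  purple-flowered: 216 × 9/16 = 121.5
  white-flowered: 216 × 7/16 = 94.5
χ² = Σ (O − E)² / E
  purple-flowered: (147 − 121.5)² / 121.5 = 5.3519
  white-flowered: (69 − 94.5)² / 94.5 = 6.8810
χ² = 5.3519 + 6.8810 = 12.2329 ≈ 12.233

12.233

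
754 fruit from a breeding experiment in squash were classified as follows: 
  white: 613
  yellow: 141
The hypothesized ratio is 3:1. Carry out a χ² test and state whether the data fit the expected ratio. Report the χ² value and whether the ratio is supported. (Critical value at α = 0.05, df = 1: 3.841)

15.959; not consistent

The 3:1 ratio has 4 parts, so with N = 754 the expected counts are:
  white: 754 × 3/4 = 565.5
  yellow: 754 × 1/4 = 188.5
χ² = Σ (O − E)² / E
  white: (613 − 565.5)² / 565.5 = 3.9898
  yellow: (141 − 188.5)² / 188.5 = 11.9695
χ² = 3.9898 + 11.9695 = 15.9593 ≈ 15.959
Degrees of freedom = 2 − 1 = 1; critical value at α = 0.05 is 3.841.
Since 15.959 > 3.841, we reject the null hypothesis — the data do not fit the 3:1 ratio.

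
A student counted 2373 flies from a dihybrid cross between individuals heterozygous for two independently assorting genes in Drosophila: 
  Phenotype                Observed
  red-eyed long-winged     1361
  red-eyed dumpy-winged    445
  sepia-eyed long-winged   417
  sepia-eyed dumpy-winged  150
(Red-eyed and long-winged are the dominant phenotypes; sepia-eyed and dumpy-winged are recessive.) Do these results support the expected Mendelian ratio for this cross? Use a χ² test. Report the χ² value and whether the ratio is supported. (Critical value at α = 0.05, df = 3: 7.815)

A dihybrid F₂ with independent assortment and complete dominance at both loci gives a 9:3:3:1 phenotypic ratio.
Total ratio parts = 16. Expected numbers out of 2373:
  red-eyed long-winged: 2373 × 9/16 = 1334.8125
  red-eyed dumpy-winged: 2373 × 3/16 = 444.9375
  sepia-eyed long-winged: 2373 × 3/16 = 444.9375
  sepia-eyed dumpy-winged: 2373 × 1/16 = 148.3125
χ² = Σ (O − E)² / E
  red-eyed long-winged: (1361 − 1334.8125)² / 1334.8125 = 0.5138
  red-eyed dumpy-winged: (445 − 444.9375)² / 444.9375 = 0.0000
  sepia-eyed long-winged: (417 − 444.9375)² / 444.9375 = 1.7542
  sepia-eyed dumpy-winged: (150 − 148.3125)² / 148.3125 = 0.0192
χ² = 0.5138 + 0.0000 + 1.7542 + 0.0192 = 2.2872 ≈ 2.287
Degrees of freedom = 4 − 1 = 3; critical value at α = 0.05 is 7.815.
Since 2.287 < 7.815, we fail to reject the null hypothesis — the data are consistent with the 9:3:3:1 ratio.

2.287; consistent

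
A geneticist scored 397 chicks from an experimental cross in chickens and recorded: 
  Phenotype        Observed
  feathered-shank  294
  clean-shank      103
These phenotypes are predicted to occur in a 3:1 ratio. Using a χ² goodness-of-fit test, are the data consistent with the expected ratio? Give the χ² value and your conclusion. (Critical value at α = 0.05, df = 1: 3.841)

0.189; consistent

Total ratio parts = 4. Expected numbers out of 397:
  feathered-shank: 397 × 3/4 = 297.75
  clean-shank: 397 × 1/4 = 99.25
χ² = Σ (O − E)² / E
  feathered-shank: (294 − 297.75)² / 297.75 = 0.0472
  clean-shank: (103 − 99.25)² / 99.25 = 0.1417
χ² = 0.0472 + 0.1417 = 0.1889 ≈ 0.189
Degrees of freedom = 2 − 1 = 1; critical value at α = 0.05 is 3.841.
Since 0.189 < 3.841, we fail to reject the null hypothesis — the data are consistent with the 3:1 ratio.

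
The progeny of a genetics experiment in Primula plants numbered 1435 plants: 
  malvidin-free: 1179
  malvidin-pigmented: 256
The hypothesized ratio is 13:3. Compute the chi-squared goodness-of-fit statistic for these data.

0.781

Under the 13:3 hypothesis (Σ ratio = 16, N = 1435):
  malvidin-free: 1435 × 13/16 = 1165.9375
  malvidin-pigmented: 1435 × 3/16 = 269.0625
χ² = Σ (O − E)² / E
  malvidin-free: (1179 − 1165.9375)² / 1165.9375 = 0.1463
  malvidin-pigmented: (256 − 269.0625)² / 269.0625 = 0.6342
χ² = 0.1463 + 0.6342 = 0.7805 ≈ 0.781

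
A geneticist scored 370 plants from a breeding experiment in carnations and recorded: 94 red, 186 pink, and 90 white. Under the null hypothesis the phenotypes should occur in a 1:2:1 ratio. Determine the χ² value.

0.097

Total ratio parts = 4. Expected numbers out of 370:
  red: 370 × 1/4 = 92.5
  pink: 370 × 2/4 = 185
  white: 370 × 1/4 = 92.5
χ² = Σ (O − E)² / E
  red: (94 − 92.5)² / 92.5 = 0.0243
  pink: (186 − 185)² / 185 = 0.0054
  white: (90 − 92.5)² / 92.5 = 0.0676
χ² = 0.0243 + 0.0054 + 0.0676 = 0.0973 ≈ 0.097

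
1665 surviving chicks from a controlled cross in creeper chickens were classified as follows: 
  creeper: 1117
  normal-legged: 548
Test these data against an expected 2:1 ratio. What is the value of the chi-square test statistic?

Expected counts for N = 1665 under a 2:1 ratio (total parts = 3):
  creeper: 1665 × 2/3 = 1110
  normal-legged: 1665 × 1/3 = 555
χ² = Σ (O − E)² / E
  creeper: (1117 − 1110)² / 1110 = 0.0441
  normal-legged: (548 − 555)² / 555 = 0.0883
χ² = 0.0441 + 0.0883 = 0.1324 ≈ 0.132

0.132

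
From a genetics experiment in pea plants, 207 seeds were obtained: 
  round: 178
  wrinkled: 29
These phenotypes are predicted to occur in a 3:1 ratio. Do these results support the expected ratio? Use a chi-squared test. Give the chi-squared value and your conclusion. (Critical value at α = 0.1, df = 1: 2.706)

Under the 3:1 hypothesis (Σ ratio = 4, N = 207):
  round: 207 × 3/4 = 155.25
  wrinkled: 207 × 1/4 = 51.75
χ² = Σ (O − E)² / E
  round: (178 − 155.25)² / 155.25 = 3.3337
  wrinkled: (29 − 51.75)² / 51.75 = 10.0012
χ² = 3.3337 + 10.0012 = 13.3349 ≈ 13.335
Degrees of freedom = 2 − 1 = 1; critical value at α = 0.1 is 2.706.
Since 13.335 > 2.706, we reject the null hypothesis — the data do not fit the 3:1 ratio.

13.335; not consistent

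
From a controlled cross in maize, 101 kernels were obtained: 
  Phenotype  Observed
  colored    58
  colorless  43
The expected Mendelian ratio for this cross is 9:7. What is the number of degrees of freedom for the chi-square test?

A goodness-of-fit test with 2 phenotype classes has df = 2 − 1 = 1.

1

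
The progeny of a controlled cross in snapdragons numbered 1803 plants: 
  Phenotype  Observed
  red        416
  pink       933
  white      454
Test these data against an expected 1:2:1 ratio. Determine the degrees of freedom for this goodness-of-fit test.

2

A goodness-of-fit test with 3 phenotype classes has df = 3 − 1 = 2.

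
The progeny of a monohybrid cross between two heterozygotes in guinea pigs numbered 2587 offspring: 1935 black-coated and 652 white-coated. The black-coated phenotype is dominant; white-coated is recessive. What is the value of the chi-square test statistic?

For a monohybrid cross between heterozygotes with complete dominance, the expected phenotypic ratio is 3:1.
The 3:1 ratio has 4 parts, so with N = 2587 the expected counts are:
  black-coated: 2587 × 3/4 = 1940.25
  white-coated: 2587 × 1/4 = 646.75
χ² = Σ (O − E)² / E
  black-coated: (1935 − 1940.25)² / 1940.25 = 0.0142
  white-coated: (652 − 646.75)² / 646.75 = 0.0426
χ² = 0.0142 + 0.0426 = 0.0568 ≈ 0.057

0.057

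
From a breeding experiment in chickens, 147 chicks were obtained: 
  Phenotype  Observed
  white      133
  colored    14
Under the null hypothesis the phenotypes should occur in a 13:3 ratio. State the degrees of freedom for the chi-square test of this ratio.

A goodness-of-fit test with 2 phenotype classes has df = 2 − 1 = 1.

1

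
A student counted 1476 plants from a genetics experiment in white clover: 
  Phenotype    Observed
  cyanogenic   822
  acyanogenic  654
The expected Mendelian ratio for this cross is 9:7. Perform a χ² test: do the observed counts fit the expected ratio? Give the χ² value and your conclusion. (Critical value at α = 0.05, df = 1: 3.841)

Under the 9:7 hypothesis (Σ ratio = 16, N = 1476):
  cyanogenic: 1476 × 9/16 = 830.25
  acyanogenic: 1476 × 7/16 = 645.75
χ² = Σ (O − E)² / E
  cyanogenic: (822 − 830.25)² / 830.25 = 0.0820
  acyanogenic: (654 − 645.75)² / 645.75 = 0.1054
χ² = 0.0820 + 0.1054 = 0.1874 ≈ 0.187
Degrees of freedom = 2 − 1 = 1; critical value at α = 0.05 is 3.841.
Since 0.187 < 3.841, we fail to reject the null hypothesis — the data are consistent with the 9:7 ratio.

0.187; consistent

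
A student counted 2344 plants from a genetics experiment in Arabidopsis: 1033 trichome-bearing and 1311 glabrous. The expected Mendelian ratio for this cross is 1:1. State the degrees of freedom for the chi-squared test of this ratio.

1

A goodness-of-fit test with 2 phenotype classes has df = 2 − 1 = 1.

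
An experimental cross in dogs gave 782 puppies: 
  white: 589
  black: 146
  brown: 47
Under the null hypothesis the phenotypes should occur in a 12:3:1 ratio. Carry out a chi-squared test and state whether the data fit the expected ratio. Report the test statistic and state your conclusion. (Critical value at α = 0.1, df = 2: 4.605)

0.085; consistent

Under the 12:3:1 hypothesis (Σ ratio = 16, N = 782):
  white: 782 × 12/16 = 586.5
  black: 782 × 3/16 = 146.625
  brown: 782 × 1/16 = 48.875
χ² = Σ (O − E)² / E
  white: (589 − 586.5)² / 586.5 = 0.0107
  black: (146 − 146.625)² / 146.625 = 0.0027
  brown: (47 − 48.875)² / 48.875 = 0.0719
χ² = 0.0107 + 0.0027 + 0.0719 = 0.0853 ≈ 0.085
Degrees of freedom = 3 − 1 = 2; critical value at α = 0.1 is 4.605.
Since 0.085 < 4.605, we fail to reject the null hypothesis — the data are consistent with the 12:3:1 ratio.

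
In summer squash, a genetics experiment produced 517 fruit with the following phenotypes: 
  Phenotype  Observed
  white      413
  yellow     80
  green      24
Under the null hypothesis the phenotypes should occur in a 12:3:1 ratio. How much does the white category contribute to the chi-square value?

Total ratio parts = 16. Expected numbers out of 517:
  white: 517 × 12/16 = 387.75
  yellow: 517 × 3/16 = 96.9375
  green: 517 × 1/16 = 32.3125
Contribution of white: (413 − 387.75)² / 387.75 = 1.6443

1.644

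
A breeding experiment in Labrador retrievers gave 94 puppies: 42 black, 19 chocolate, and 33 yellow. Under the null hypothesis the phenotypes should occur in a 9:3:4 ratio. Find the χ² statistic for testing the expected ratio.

Total ratio parts = 16. Expected numbers out of 94:
  black: 94 × 9/16 = 52.875
  chocolate: 94 × 3/16 = 17.625
  yellow: 94 × 4/16 = 23.5
χ² = Σ (O − E)² / E
  black: (42 − 52.875)² / 52.875 = 2.2367
  chocolate: (19 − 17.625)² / 17.625 = 0.1073
  yellow: (33 − 23.5)² / 23.5 = 3.8404
χ² = 2.2367 + 0.1073 + 3.8404 = 6.1844 ≈ 6.184

6.184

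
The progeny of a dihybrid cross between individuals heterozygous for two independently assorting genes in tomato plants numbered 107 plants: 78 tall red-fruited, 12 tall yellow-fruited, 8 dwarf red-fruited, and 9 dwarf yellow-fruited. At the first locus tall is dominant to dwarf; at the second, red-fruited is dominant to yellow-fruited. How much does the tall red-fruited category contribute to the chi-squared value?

5.272

A dihybrid F₂ with independent assortment and complete dominance at both loci gives a 9:3:3:1 phenotypic ratio.
Under the 9:3:3:1 hypothesis (Σ ratio = 16, N = 107):
  tall red-fruited: 107 × 9/16 = 60.1875
  tall yellow-fruited: 107 × 3/16 = 20.0625
  dwarf red-fruited: 107 × 3/16 = 20.0625
  dwarf yellow-fruited: 107 × 1/16 = 6.6875
Contribution of tall red-fruited: (78 − 60.1875)² / 60.1875 = 5.2716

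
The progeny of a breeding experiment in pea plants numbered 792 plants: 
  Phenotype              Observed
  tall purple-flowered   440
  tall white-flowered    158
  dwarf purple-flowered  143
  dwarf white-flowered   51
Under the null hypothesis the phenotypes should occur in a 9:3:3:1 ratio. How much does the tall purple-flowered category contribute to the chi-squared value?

Total ratio parts = 16. Expected numbers out of 792:
  tall purple-flowered: 792 × 9/16 = 445.5
  tall white-flowered: 792 × 3/16 = 148.5
  dwarf purple-flowered: 792 × 3/16 = 148.5
  dwarf white-flowered: 792 × 1/16 = 49.5
Contribution of tall purple-flowered: (440 − 445.5)² / 445.5 = 0.0679

0.068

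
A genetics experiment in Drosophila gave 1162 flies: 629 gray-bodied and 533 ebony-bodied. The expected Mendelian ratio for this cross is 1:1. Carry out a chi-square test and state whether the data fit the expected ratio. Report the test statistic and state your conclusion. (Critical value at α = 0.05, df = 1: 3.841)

7.931; not consistent

Expected counts for N = 1162 under a 1:1 ratio (total parts = 2):
  gray-bodied: 1162 × 1/2 = 581
  ebony-bodied: 1162 × 1/2 = 581
χ² = Σ (O − E)² / E
  gray-bodied: (629 − 581)² / 581 = 3.9656
  ebony-bodied: (533 − 581)² / 581 = 3.9656
χ² = 3.9656 + 3.9656 = 7.9312 ≈ 7.931
Degrees of freedom = 2 − 1 = 1; critical value at α = 0.05 is 3.841.
Since 7.931 > 3.841, we reject the null hypothesis — the data do not fit the 1:1 ratio.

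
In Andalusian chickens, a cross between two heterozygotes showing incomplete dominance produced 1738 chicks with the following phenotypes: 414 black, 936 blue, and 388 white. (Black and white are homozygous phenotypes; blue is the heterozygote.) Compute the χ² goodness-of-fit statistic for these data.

With incomplete dominance, a heterozygote × heterozygote cross gives a 1:2:1 phenotypic ratio.
Expected counts for N = 1738 under a 1:2:1 ratio (total parts = 4):
  black: 1738 × 1/4 = 434.5
  blue: 1738 × 2/4 = 869
  white: 1738 × 1/4 = 434.5
χ² = Σ (O − E)² / E
  black: (414 − 434.5)² / 434.5 = 0.9672
  blue: (936 − 869)² / 869 = 5.1657
  white: (388 − 434.5)² / 434.5 = 4.9764
χ² = 0.9672 + 5.1657 + 4.9764 = 11.1093 ≈ 11.109

11.109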